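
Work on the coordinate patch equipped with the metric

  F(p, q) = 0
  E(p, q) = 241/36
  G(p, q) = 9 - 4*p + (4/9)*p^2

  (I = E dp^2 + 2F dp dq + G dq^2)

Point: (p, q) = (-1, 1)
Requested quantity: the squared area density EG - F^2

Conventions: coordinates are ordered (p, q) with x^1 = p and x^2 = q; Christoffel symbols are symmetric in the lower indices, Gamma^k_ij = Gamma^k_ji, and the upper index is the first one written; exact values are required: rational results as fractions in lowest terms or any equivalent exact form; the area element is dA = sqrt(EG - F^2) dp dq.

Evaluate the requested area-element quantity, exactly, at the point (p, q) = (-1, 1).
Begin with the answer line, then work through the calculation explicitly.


Answer: EG - F^2 = 29161/324

E = 241/36, F = 0, G = 121/9; EG - F^2 = 29161/324


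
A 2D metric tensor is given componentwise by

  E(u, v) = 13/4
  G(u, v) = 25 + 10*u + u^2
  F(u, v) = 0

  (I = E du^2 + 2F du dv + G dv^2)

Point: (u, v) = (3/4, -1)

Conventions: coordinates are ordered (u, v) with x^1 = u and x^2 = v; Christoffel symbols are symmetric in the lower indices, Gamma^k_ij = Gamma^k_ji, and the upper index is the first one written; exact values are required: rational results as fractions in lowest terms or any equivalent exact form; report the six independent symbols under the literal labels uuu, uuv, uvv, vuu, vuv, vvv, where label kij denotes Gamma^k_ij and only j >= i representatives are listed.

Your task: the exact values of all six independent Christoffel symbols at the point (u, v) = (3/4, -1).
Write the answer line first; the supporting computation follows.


Answer: Gamma_uuu = 0, Gamma_uuv = 0, Gamma_uvv = -23/13, Gamma_vuu = 0, Gamma_vuv = 4/23, Gamma_vvv = 0

E = 13/4, F = 0, G = 529/16 at the point
E_u = 0, E_v = 0, F_u = 0, F_v = 0, G_u = 23/2, G_v = 0
EG - F^2 = 6877/64;  g^inv = (64/6877) * [[529/16, 0], [0, 13/4]]
first-kind symbols [ij,l] = (1/2)(d_i g_jl + d_j g_il - d_l g_ij): [uu,u] = E_u/2 = 0, [uu,v] = F_u - E_v/2 = 0, [uv,u] = E_v/2 = 0, [uv,v] = G_u/2 = 23/4, [vv,u] = F_v - G_u/2 = -23/4, [vv,v] = G_v/2 = 0
Gamma^u_ij = (G*[ij,u] - F*[ij,v])/(EG - F^2), Gamma^v_ij = (E*[ij,v] - F*[ij,u])/(EG - F^2)


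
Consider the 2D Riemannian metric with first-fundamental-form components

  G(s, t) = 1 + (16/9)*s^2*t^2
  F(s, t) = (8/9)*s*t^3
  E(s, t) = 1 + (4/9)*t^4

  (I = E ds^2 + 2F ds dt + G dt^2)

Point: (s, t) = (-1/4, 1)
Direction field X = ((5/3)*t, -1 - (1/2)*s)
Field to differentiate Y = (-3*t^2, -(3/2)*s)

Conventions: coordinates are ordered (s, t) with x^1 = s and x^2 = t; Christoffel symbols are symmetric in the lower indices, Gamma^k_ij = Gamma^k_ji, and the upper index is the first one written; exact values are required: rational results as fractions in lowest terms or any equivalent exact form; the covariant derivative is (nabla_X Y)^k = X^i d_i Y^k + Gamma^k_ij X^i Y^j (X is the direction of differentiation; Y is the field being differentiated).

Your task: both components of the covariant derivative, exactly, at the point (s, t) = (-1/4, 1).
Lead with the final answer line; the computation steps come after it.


Answer: (nabla_X Y)^s = 3205/448, (nabla_X Y)^t = -3093/896

E = 13/9, F = -2/9, G = 10/9 at the point
E_s = 0, E_t = 16/9, F_s = 8/9, F_t = -2/3, G_s = -8/9, G_t = 2/9
EG - F^2 = 14/9;  g^inv = (9/14) * [[10/9, 2/9], [2/9, 13/9]]
first-kind symbols [ij,l] = (1/2)(d_i g_jl + d_j g_il - d_l g_ij): [ss,s] = E_s/2 = 0, [ss,t] = F_s - E_t/2 = 0, [st,s] = E_t/2 = 8/9, [st,t] = G_s/2 = -4/9, [tt,s] = F_t - G_s/2 = -2/9, [tt,t] = G_t/2 = 1/9
Gamma^s_ij = (G*[ij,s] - F*[ij,t])/(EG - F^2), Gamma^t_ij = (E*[ij,t] - F*[ij,s])/(EG - F^2)
Gamma_sss = 0, Gamma_sst = 4/7, Gamma_stt = -1/7, Gamma_tss = 0, Gamma_tst = -2/7, Gamma_ttt = 1/14
X = (5/3, -7/8), Y = (-3, 3/8) at the point


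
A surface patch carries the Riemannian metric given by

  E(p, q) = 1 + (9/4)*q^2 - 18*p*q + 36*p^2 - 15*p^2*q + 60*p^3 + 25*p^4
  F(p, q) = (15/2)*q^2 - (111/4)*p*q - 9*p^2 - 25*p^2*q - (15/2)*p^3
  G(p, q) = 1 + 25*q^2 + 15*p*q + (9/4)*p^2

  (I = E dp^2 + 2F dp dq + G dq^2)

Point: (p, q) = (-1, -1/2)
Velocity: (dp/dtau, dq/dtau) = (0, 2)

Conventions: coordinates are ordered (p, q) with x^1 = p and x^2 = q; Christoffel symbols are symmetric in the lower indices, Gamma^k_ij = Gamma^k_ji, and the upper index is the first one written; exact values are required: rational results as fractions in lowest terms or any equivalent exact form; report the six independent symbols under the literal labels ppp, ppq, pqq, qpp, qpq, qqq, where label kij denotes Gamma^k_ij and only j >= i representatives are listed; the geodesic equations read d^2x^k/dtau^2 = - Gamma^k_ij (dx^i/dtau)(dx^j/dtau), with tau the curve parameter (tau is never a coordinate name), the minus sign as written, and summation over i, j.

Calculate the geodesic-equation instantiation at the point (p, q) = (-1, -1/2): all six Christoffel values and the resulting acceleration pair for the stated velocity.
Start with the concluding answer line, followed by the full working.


Answer: Gamma_ppp = 16/273, Gamma_ppq = 2/91, Gamma_pqq = 20/273, Gamma_qpp = -256/273, Gamma_qpq = -32/91, Gamma_qqq = -320/273; accelerations (d^2p/dtau^2, d^2q/dtau^2) = (-80/273, 1280/273)

E = 17/16, F = -1, G = 17 at the point
E_p = 2, E_q = 3/4, F_p = -125/8, F_q = -19/4, G_p = -12, G_q = -40
EG - F^2 = 273/16;  g^inv = (16/273) * [[17, 1], [1, 17/16]]
first-kind symbols [ij,l] = (1/2)(d_i g_jl + d_j g_il - d_l g_ij): [pp,p] = E_p/2 = 1, [pp,q] = F_p - E_q/2 = -16, [pq,p] = E_q/2 = 3/8, [pq,q] = G_p/2 = -6, [qq,p] = F_q - G_p/2 = 5/4, [qq,q] = G_q/2 = -20
Gamma^p_ij = (G*[ij,p] - F*[ij,q])/(EG - F^2), Gamma^q_ij = (E*[ij,q] - F*[ij,p])/(EG - F^2)
Gamma_ppp = 16/273, Gamma_ppq = 2/91, Gamma_pqq = 20/273, Gamma_qpp = -256/273, Gamma_qpq = -32/91, Gamma_qqq = -320/273
d^2p/dtau^2 = -(Gamma_ppp*(0)^2 + 2*Gamma_ppq*(0)*(2) + Gamma_pqq*(2)^2) = -80/273
d^2q/dtau^2 = -(Gamma_qpp*(0)^2 + 2*Gamma_qpq*(0)*(2) + Gamma_qqq*(2)^2) = 1280/273


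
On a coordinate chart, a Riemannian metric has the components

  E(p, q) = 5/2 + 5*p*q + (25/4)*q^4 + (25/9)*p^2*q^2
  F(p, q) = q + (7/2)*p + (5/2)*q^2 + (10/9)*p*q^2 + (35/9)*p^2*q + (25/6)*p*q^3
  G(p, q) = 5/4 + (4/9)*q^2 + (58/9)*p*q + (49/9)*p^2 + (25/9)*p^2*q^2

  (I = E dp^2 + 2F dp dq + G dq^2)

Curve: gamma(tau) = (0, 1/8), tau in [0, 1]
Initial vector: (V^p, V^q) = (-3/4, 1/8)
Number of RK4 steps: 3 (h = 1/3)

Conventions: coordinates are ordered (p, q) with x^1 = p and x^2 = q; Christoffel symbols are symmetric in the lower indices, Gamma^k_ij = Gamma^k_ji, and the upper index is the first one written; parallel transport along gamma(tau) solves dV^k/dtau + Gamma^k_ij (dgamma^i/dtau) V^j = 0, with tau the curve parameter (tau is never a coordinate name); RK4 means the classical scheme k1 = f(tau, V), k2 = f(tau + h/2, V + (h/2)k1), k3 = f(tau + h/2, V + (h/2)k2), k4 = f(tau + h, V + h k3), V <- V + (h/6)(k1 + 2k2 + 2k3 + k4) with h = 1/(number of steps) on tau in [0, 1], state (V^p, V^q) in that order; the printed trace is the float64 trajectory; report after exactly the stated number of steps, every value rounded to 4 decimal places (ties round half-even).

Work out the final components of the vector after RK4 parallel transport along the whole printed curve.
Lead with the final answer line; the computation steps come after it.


Answer: V^p = -0.7500, V^q = 0.1250

gamma'(tau) = (0, 0); f(tau, V)^k = -Gamma^k_ij(gamma(tau)) gamma'^i(tau) V^j; h = 1/3; intermediate values shown to 6 dp
curve data and Christoffel symbols at the stage parameters:
  tau = 0.000000: gamma = (0.000000, 0.125000), gamma' = (0.000000, 0.000000); Gamma_ppp = -0.058255, Gamma_ppq = -0.011354, Gamma_pqq = 0.489886, Gamma_qpp = 2.792997, Gamma_qpq = 0.321924, Gamma_qqq = -0.019743
  tau = 0.166667: gamma = (0.000000, 0.125000), gamma' = (0.000000, 0.000000); Gamma_ppp = -0.058255, Gamma_ppq = -0.011354, Gamma_pqq = 0.489886, Gamma_qpp = 2.792997, Gamma_qpq = 0.321924, Gamma_qqq = -0.019743
  tau = 0.333333: gamma = (0.000000, 0.125000), gamma' = (0.000000, 0.000000); Gamma_ppp = -0.058255, Gamma_ppq = -0.011354, Gamma_pqq = 0.489886, Gamma_qpp = 2.792997, Gamma_qpq = 0.321924, Gamma_qqq = -0.019743
  tau = 0.500000: gamma = (0.000000, 0.125000), gamma' = (0.000000, 0.000000); Gamma_ppp = -0.058255, Gamma_ppq = -0.011354, Gamma_pqq = 0.489886, Gamma_qpp = 2.792997, Gamma_qpq = 0.321924, Gamma_qqq = -0.019743
  tau = 0.666667: gamma = (0.000000, 0.125000), gamma' = (0.000000, 0.000000); Gamma_ppp = -0.058255, Gamma_ppq = -0.011354, Gamma_pqq = 0.489886, Gamma_qpp = 2.792997, Gamma_qpq = 0.321924, Gamma_qqq = -0.019743
  tau = 0.833333: gamma = (0.000000, 0.125000), gamma' = (0.000000, 0.000000); Gamma_ppp = -0.058255, Gamma_ppq = -0.011354, Gamma_pqq = 0.489886, Gamma_qpp = 2.792997, Gamma_qpq = 0.321924, Gamma_qqq = -0.019743
  tau = 1.000000: gamma = (0.000000, 0.125000), gamma' = (0.000000, 0.000000); Gamma_ppp = -0.058255, Gamma_ppq = -0.011354, Gamma_pqq = 0.489886, Gamma_qpp = 2.792997, Gamma_qpq = 0.321924, Gamma_qqq = -0.019743
step 0: V^p = -0.7500, V^q = 0.1250
step 1: k1 = (0.000000, 0.000000), k2 = (0.000000, 0.000000), k3 = (0.000000, 0.000000), k4 = (0.000000, 0.000000); V <- V + (h/6)(k1 + 2k2 + 2k3 + k4): V^p = -0.7500, V^q = 0.1250
step 2: k1 = (0.000000, 0.000000), k2 = (0.000000, 0.000000), k3 = (0.000000, 0.000000), k4 = (0.000000, 0.000000); V <- V + (h/6)(k1 + 2k2 + 2k3 + k4): V^p = -0.7500, V^q = 0.1250
step 3: k1 = (0.000000, 0.000000), k2 = (0.000000, 0.000000), k3 = (0.000000, 0.000000), k4 = (0.000000, 0.000000); V <- V + (h/6)(k1 + 2k2 + 2k3 + k4): V^p = -0.7500, V^q = 0.1250


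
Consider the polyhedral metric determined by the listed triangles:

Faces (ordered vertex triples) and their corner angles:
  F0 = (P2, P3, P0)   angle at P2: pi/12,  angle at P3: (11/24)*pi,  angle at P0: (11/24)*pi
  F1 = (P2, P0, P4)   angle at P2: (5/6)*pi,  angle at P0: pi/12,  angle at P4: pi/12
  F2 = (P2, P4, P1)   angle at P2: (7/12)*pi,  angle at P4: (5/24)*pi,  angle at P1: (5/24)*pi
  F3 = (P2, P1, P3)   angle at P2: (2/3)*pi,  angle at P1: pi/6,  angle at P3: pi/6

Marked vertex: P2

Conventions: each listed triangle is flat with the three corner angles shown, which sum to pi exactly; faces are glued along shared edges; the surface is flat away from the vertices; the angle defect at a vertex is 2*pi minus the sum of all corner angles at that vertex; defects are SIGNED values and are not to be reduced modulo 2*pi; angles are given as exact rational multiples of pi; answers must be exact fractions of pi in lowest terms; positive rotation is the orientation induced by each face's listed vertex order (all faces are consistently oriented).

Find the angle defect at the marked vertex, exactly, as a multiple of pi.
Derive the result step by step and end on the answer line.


Sum of corner angles at P2: (13/6)*pi
defect = 2*pi - (13/6)*pi

Answer: defect(P2) = -pi/6


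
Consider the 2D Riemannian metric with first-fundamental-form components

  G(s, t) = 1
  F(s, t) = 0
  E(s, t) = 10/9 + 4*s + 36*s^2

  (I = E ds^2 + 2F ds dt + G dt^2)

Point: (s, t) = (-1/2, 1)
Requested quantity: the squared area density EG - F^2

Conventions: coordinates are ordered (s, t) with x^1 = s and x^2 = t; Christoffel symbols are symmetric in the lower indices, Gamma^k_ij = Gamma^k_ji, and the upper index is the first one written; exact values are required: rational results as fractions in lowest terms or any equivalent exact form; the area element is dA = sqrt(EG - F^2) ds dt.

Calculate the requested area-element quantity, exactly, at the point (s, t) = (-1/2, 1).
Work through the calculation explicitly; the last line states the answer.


E = 73/9, F = 0, G = 1; EG - F^2 = 73/9

Answer: EG - F^2 = 73/9


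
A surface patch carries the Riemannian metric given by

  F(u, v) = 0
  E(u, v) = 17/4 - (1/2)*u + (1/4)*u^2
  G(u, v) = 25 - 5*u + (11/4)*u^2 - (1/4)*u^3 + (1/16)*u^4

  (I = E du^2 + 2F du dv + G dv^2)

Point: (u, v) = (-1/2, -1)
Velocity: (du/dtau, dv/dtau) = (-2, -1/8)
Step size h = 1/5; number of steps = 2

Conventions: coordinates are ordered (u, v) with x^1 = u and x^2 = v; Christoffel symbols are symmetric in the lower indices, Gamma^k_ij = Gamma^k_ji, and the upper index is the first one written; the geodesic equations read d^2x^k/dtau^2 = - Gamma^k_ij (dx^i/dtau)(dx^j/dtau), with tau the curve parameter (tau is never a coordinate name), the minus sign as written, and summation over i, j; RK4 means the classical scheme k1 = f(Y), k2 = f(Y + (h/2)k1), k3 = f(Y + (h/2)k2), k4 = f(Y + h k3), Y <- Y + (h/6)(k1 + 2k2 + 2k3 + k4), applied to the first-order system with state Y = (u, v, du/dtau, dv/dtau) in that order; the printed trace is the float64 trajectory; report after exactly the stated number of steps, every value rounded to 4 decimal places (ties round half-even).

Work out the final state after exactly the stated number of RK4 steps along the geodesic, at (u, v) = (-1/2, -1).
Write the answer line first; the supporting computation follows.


Answer: u = -1.2730, v = -1.0443, du/dtau = -1.8622, dv/dtau = -0.0966

f(Y) = (du/dtau, dv/dtau, -Gamma^u_ij Y'^i Y'^j, -Gamma^v_ij Y'^i Y'^j) with the Gammas evaluated at the stage position; h = 0.200000; intermediate values shown to 6 dp
step 0: u = -0.5000, v = -1.0000, du/dtau = -2.0000, dv/dtau = -0.1250
step 1:
  k1: at (u, v) = (-0.500000, -1.000000), (du/dtau, dv/dtau) = (-2.000000, -0.125000); Gamma_uuu = -0.082192, Gamma_uuv = 0.000000, Gamma_uvv = 0.873288, Gamma_vuu = 0.000000, Gamma_vuv = -0.141176, Gamma_vvv = 0.000000; k1 = (-2.000000, -0.125000, 0.315122, 0.070588)
  k2: at (u, v) = (-0.700000, -1.012500), (du/dtau, dv/dtau) = (-1.968488, -0.117941); Gamma_uuu = -0.089995, Gamma_uuv = 0.000000, Gamma_uvv = 0.984992, Gamma_vuu = 0.000000, Gamma_vuv = -0.155322, Gamma_vvv = 0.000000; k2 = (-1.968488, -0.117941, 0.335023, 0.072121)
  k3: at (u, v) = (-0.696849, -1.011794), (du/dtau, dv/dtau) = (-1.966498, -0.117788); Gamma_uuu = -0.089879, Gamma_uuv = 0.000000, Gamma_uvv = 0.983243, Gamma_vuu = 0.000000, Gamma_vuv = -0.155110, Gamma_vvv = 0.000000; k3 = (-1.966498, -0.117788, 0.333930, 0.071856)
  k4: at (u, v) = (-0.893300, -1.023558), (du/dtau, dv/dtau) = (-1.933214, -0.110629); Gamma_uuu = -0.096673, Gamma_uuv = 0.000000, Gamma_uvv = 1.091659, Gamma_vuu = 0.000000, Gamma_vuv = -0.167663, Gamma_vvv = 0.000000; k4 = (-1.933214, -0.110629, 0.347937, 0.071716)
  Y <- Y + (h/6)(k1 + 2k2 + 2k3 + k4): u = -0.8934, v = -1.0236, du/dtau = -1.9333, dv/dtau = -0.1107
step 2:
  k1: at (u, v) = (-0.893439, -1.023570), (du/dtau, dv/dtau) = (-1.933301, -0.110658); Gamma_uuu = -0.096677, Gamma_uuv = 0.000000, Gamma_uvv = 1.091736, Gamma_vuu = 0.000000, Gamma_vuv = -0.167671, Gamma_vvv = 0.000000; k1 = (-1.933301, -0.110658, 0.347978, 0.071742)
  k2: at (u, v) = (-1.086770, -1.034635), (du/dtau, dv/dtau) = (-1.898503, -0.103484); Gamma_uuu = -0.102521, Gamma_uuv = 0.000000, Gamma_uvv = 1.197166, Gamma_vuu = 0.000000, Gamma_vuv = -0.178703, Gamma_vvv = 0.000000; k2 = (-1.898503, -0.103484, 0.356697, 0.070218)
  k3: at (u, v) = (-1.083290, -1.033918), (du/dtau, dv/dtau) = (-1.897631, -0.103636); Gamma_uuu = -0.102423, Gamma_uuv = 0.000000, Gamma_uvv = 1.195279, Gamma_vuu = 0.000000, Gamma_vuv = -0.178516, Gamma_vvv = 0.000000; k3 = (-1.897631, -0.103636, 0.355987, 0.070215)
  k4: at (u, v) = (-1.272966, -1.044297), (du/dtau, dv/dtau) = (-1.862104, -0.096615); Gamma_uuu = -0.107386, Gamma_uuv = 0.000000, Gamma_uvv = 1.297561, Gamma_vuu = 0.000000, Gamma_vuv = -0.188110, Gamma_vvv = 0.000000; k4 = (-1.862104, -0.096615, 0.360240, 0.067685)
  Y <- Y + (h/6)(k1 + 2k2 + 2k3 + k4): u = -1.2730, v = -1.0443, du/dtau = -1.8622, dv/dtau = -0.0966


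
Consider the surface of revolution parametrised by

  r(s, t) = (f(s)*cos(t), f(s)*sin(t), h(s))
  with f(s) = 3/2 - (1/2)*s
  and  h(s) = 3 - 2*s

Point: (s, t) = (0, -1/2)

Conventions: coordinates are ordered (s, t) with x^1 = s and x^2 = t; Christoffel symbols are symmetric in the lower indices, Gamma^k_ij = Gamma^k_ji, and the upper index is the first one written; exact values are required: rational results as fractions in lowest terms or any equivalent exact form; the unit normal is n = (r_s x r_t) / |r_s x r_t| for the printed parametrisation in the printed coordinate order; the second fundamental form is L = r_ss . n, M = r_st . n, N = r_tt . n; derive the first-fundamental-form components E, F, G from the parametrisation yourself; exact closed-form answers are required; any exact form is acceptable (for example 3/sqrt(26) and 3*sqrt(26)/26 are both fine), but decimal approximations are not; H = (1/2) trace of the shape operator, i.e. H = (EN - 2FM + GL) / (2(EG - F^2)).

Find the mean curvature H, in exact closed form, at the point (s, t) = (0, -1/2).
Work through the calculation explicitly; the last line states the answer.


f = 3/2, f' = -1/2, f'' = 0, h' = -2, h'' = 0
E = 17/4, F = 0, G = 9/4; answer radicand W^2 = 17/4
unnormalised second-form numerators: l = 0, m = 0, n = -3; L = l/sqrt(17/4), and similarly M = m/sqrt(W^2), N = n/sqrt(W^2)
H = (E*n - 2*F*m + G*l) / (2*(EG - F^2)*sqrt(W^2)); E*n - 2*F*m + G*l = -51/4, EG - F^2 = 153/16, so H = (-2/3)/sqrt(17/4)

Answer: H = -4*sqrt(17)/51


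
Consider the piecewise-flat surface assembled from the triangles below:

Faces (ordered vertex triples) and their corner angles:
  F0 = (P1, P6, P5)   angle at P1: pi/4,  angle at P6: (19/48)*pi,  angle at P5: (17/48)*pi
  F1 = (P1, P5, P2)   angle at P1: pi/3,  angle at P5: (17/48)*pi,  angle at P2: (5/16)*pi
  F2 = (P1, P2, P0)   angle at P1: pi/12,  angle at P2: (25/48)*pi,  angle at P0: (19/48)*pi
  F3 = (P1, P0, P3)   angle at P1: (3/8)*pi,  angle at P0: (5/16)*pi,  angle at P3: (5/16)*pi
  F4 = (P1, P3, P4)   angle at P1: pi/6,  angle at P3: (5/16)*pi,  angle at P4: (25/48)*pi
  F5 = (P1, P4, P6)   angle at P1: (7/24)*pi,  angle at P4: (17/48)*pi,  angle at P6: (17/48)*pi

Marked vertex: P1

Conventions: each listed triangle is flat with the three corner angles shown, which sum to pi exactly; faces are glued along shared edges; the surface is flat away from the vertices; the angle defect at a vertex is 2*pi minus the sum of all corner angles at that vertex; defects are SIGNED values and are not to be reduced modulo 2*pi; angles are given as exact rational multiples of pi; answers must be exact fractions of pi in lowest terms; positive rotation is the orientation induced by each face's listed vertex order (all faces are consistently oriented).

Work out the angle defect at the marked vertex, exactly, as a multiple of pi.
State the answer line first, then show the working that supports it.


Answer: defect(P1) = pi/2

Sum of corner angles at P1: (3/2)*pi
defect = 2*pi - (3/2)*pi


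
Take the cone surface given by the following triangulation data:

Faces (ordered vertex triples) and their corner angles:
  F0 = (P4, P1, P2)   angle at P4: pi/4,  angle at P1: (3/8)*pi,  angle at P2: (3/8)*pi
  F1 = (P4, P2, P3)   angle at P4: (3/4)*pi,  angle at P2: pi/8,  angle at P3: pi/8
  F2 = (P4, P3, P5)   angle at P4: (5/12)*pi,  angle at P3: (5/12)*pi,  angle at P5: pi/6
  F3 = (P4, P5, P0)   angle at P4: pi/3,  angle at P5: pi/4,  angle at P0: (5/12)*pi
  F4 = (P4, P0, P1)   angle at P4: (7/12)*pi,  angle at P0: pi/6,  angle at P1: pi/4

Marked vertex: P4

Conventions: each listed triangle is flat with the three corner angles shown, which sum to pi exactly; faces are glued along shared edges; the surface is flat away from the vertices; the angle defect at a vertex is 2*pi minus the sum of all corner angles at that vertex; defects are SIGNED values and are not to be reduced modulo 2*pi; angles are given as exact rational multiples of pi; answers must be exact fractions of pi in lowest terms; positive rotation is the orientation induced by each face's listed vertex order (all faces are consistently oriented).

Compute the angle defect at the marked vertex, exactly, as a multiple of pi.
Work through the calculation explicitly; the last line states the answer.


Sum of corner angles at P4: (7/3)*pi
defect = 2*pi - (7/3)*pi

Answer: defect(P4) = -pi/3


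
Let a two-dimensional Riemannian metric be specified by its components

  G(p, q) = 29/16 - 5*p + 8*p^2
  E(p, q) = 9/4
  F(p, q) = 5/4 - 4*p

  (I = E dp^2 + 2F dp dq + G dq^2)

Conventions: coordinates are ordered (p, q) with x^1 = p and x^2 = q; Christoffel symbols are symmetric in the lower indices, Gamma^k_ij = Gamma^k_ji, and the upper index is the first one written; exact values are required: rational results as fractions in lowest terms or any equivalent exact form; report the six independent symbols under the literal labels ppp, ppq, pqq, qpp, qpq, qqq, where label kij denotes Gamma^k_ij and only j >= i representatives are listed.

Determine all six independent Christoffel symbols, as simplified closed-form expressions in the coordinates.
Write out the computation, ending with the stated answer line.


E = 9/4; F = 5/4 - 4*p; G = 29/16 - 5*p + 8*p^2
Gamma^k_ij = (1/2) g^{kl} (d_i g_jl + d_j g_il - d_l g_ij), with g^inv = (1/(EG-F^2)) [[G, -F], [-F, E]]
first partials: E_p = 0, E_q = 0, F_p = -4, F_q = 0, G_p = -5 + 16*p, G_q = 0
D = EG - F^2 = 161/64 - (5/4)*p + 2*p^2
expanded: Gamma^p_pp = (G E_p - 2F F_p + F E_q)/(2D), Gamma^p_pq = (G E_q - F G_p)/(2D), Gamma^p_qq = (2G F_q - G G_p - F G_q)/(2D), Gamma^q_pp = (2E F_p - E E_q - F E_p)/(2D), Gamma^q_pq = (E G_p - F E_q)/(2D), Gamma^q_qq = (E G_q - 2F F_q + F G_p)/(2D); substitute and cancel common factors

Answer: Gamma_ppp = (320 - 1024*p)/(128*p^2 - 80*p + 161), Gamma_ppq = (2048*p^2 - 1280*p + 200)/(128*p^2 - 80*p + 161), Gamma_pqq = (-4096*p^3 + 3840*p^2 - 1728*p + 290)/(128*p^2 - 80*p + 161), Gamma_qpp = -576/(128*p^2 - 80*p + 161), Gamma_qpq = (1152*p - 360)/(128*p^2 - 80*p + 161), Gamma_qqq = (-2048*p^2 + 1280*p - 200)/(128*p^2 - 80*p + 161)


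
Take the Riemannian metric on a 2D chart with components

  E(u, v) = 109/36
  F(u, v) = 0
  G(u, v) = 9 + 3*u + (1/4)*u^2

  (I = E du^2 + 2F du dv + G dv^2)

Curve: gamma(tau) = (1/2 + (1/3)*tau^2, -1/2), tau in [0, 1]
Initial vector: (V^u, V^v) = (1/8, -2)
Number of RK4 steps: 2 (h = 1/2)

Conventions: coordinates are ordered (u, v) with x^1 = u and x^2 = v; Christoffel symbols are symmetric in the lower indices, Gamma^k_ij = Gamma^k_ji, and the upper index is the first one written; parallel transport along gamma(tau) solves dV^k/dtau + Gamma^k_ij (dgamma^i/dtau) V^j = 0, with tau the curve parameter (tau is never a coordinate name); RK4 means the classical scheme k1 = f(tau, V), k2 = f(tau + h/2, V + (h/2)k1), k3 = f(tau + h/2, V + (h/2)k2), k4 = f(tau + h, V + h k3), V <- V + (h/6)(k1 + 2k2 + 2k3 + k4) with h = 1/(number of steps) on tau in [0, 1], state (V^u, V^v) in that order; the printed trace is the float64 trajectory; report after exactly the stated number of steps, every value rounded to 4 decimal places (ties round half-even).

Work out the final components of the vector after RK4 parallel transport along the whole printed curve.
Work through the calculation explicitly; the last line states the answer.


gamma'(tau) = ((2/3)*tau, 0); f(tau, V)^k = -Gamma^k_ij(gamma(tau)) gamma'^i(tau) V^j; h = 1/2; intermediate values shown to 6 dp
curve data and Christoffel symbols at the stage parameters:
  tau = 0.000000: gamma = (0.500000, -0.500000), gamma' = (0.000000, 0.000000); Gamma_uuu = 0.000000, Gamma_uuv = 0.000000, Gamma_uvv = -0.536697, Gamma_vuu = 0.000000, Gamma_vuv = 0.153846, Gamma_vvv = 0.000000
  tau = 0.250000: gamma = (0.520833, -0.500000), gamma' = (0.166667, 0.000000); Gamma_uuu = 0.000000, Gamma_uuv = 0.000000, Gamma_uvv = -0.538417, Gamma_vuu = 0.000000, Gamma_vuv = 0.153355, Gamma_vvv = 0.000000
  tau = 0.500000: gamma = (0.583333, -0.500000), gamma' = (0.333333, 0.000000); Gamma_uuu = 0.000000, Gamma_uuv = 0.000000, Gamma_uvv = -0.543578, Gamma_vuu = 0.000000, Gamma_vuv = 0.151899, Gamma_vvv = 0.000000
  tau = 0.750000: gamma = (0.687500, -0.500000), gamma' = (0.500000, 0.000000); Gamma_uuu = 0.000000, Gamma_uuv = 0.000000, Gamma_uvv = -0.552179, Gamma_vuu = 0.000000, Gamma_vuv = 0.149533, Gamma_vvv = 0.000000
  tau = 1.000000: gamma = (0.833333, -0.500000), gamma' = (0.666667, 0.000000); Gamma_uuu = 0.000000, Gamma_uuv = 0.000000, Gamma_uvv = -0.564220, Gamma_vuu = 0.000000, Gamma_vuv = 0.146341, Gamma_vvv = 0.000000
step 0: V^u = 0.1250, V^v = -2.0000
step 1: k1 = (0.000000, 0.000000), k2 = (0.000000, 0.051118), k3 = (0.000000, 0.050792), k4 = (0.000000, 0.099980); V <- V + (h/6)(k1 + 2k2 + 2k3 + k4): V^u = 0.1250, V^v = -1.9747
step 2: k1 = (0.000000, 0.099984), k2 = (0.000000, 0.145771), k3 = (0.000000, 0.144915), k4 = (0.000000, 0.185583); V <- V + (h/6)(k1 + 2k2 + 2k3 + k4): V^u = 0.1250, V^v = -1.9024

Answer: V^u = 0.1250, V^v = -1.9024


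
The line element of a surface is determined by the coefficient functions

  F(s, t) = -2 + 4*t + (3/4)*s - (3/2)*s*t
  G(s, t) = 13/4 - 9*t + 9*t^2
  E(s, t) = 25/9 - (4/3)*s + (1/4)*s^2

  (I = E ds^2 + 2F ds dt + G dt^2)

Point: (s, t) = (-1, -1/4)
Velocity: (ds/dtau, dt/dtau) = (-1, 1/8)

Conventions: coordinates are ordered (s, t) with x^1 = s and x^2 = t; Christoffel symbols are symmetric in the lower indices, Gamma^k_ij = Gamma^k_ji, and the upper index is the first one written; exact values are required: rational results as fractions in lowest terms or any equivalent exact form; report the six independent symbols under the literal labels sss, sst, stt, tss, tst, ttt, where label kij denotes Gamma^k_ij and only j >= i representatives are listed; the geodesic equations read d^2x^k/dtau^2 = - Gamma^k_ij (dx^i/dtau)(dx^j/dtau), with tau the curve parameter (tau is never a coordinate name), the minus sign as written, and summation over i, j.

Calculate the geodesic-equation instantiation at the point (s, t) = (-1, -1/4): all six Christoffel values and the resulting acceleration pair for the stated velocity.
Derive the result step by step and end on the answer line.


E = 157/36, F = -33/8, G = 97/16 at the point
E_s = -11/6, E_t = 0, F_s = 9/8, F_t = 11/2, G_s = 0, G_t = -27/2
EG - F^2 = 1357/144;  g^inv = (144/1357) * [[97/16, 33/8], [33/8, 157/36]]
first-kind symbols [ij,l] = (1/2)(d_i g_jl + d_j g_il - d_l g_ij): [ss,s] = E_s/2 = -11/12, [ss,t] = F_s - E_t/2 = 9/8, [st,s] = E_t/2 = 0, [st,t] = G_s/2 = 0, [tt,s] = F_t - G_s/2 = 11/2, [tt,t] = G_t/2 = -27/4
Gamma^s_ij = (G*[ij,s] - F*[ij,t])/(EG - F^2), Gamma^t_ij = (E*[ij,t] - F*[ij,s])/(EG - F^2)
Gamma_sss = -132/1357, Gamma_sst = 0, Gamma_stt = 792/1357, Gamma_tss = 162/1357, Gamma_tst = 0, Gamma_ttt = -972/1357
d^2s/dtau^2 = -(Gamma_sss*(-1)^2 + 2*Gamma_sst*(-1)*(1/8) + Gamma_stt*(1/8)^2) = 957/10856
d^2t/dtau^2 = -(Gamma_tss*(-1)^2 + 2*Gamma_tst*(-1)*(1/8) + Gamma_ttt*(1/8)^2) = -2349/21712

Answer: Gamma_sss = -132/1357, Gamma_sst = 0, Gamma_stt = 792/1357, Gamma_tss = 162/1357, Gamma_tst = 0, Gamma_ttt = -972/1357; accelerations (d^2s/dtau^2, d^2t/dtau^2) = (957/10856, -2349/21712)


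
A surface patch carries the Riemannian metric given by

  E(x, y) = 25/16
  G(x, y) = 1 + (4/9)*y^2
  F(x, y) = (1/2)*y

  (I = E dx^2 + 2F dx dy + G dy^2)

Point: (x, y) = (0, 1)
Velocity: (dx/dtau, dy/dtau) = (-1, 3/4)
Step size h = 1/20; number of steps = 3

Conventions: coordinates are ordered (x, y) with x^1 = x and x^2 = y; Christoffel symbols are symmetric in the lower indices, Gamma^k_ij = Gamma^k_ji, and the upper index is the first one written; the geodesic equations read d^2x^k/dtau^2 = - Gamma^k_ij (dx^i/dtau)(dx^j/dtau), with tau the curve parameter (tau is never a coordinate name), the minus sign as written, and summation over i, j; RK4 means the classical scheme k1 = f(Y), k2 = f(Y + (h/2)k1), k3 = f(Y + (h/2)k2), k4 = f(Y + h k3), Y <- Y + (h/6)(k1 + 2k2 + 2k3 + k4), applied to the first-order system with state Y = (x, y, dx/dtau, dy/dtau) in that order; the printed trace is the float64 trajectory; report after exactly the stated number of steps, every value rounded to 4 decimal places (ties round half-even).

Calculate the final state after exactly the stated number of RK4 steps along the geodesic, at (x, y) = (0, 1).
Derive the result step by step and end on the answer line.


f(Y) = (dx/dtau, dy/dtau, -Gamma^x_ij Y'^i Y'^j, -Gamma^y_ij Y'^i Y'^j) with the Gammas evaluated at the stage position; h = 0.050000; intermediate values shown to 6 dp
step 0: x = 0.0000, y = 1.0000, dx/dtau = -1.0000, dy/dtau = 0.7500
step 1:
  k1: at (x, y) = (0.000000, 1.000000), (dx/dtau, dy/dtau) = (-1.000000, 0.750000); Gamma_xxx = 0.000000, Gamma_xxy = 0.000000, Gamma_xyy = 0.249135, Gamma_yxx = 0.000000, Gamma_yxy = 0.000000, Gamma_yyy = 0.221453; k1 = (-1.000000, 0.750000, -0.140138, -0.124567)
  k2: at (x, y) = (-0.025000, 1.018750), (dx/dtau, dy/dtau) = (-1.003503, 0.746886); Gamma_xxx = 0.000000, Gamma_xxy = 0.000000, Gamma_xyy = 0.247064, Gamma_yxx = 0.000000, Gamma_yxy = 0.000000, Gamma_yyy = 0.223730; k2 = (-1.003503, 0.746886, -0.137822, -0.124805)
  k3: at (x, y) = (-0.025088, 1.018672), (dx/dtau, dy/dtau) = (-1.003446, 0.746880); Gamma_xxx = 0.000000, Gamma_xxy = 0.000000, Gamma_xyy = 0.247073, Gamma_yxx = 0.000000, Gamma_yxy = 0.000000, Gamma_yyy = 0.223721; k3 = (-1.003446, 0.746880, -0.137824, -0.124798)
  k4: at (x, y) = (-0.050172, 1.037344), (dx/dtau, dy/dtau) = (-1.006891, 0.743760); Gamma_xxx = 0.000000, Gamma_xxy = 0.000000, Gamma_xyy = 0.245007, Gamma_yxx = 0.000000, Gamma_yxy = 0.000000, Gamma_yyy = 0.225917; k4 = (-1.006891, 0.743760, -0.135533, -0.124972)
  Y <- Y + (h/6)(k1 + 2k2 + 2k3 + k4): x = -0.0502, y = 1.0373, dx/dtau = -1.0069, dy/dtau = 0.7438
step 2:
  k1: at (x, y) = (-0.050173, 1.037344), (dx/dtau, dy/dtau) = (-1.006891, 0.743760); Gamma_xxx = 0.000000, Gamma_xxy = 0.000000, Gamma_xyy = 0.245007, Gamma_yxx = 0.000000, Gamma_yxy = 0.000000, Gamma_yyy = 0.225917; k1 = (-1.006891, 0.743760, -0.135533, -0.124973)
  k2: at (x, y) = (-0.075346, 1.055938), (dx/dtau, dy/dtau) = (-1.010280, 0.740636); Gamma_xxx = 0.000000, Gamma_xxy = 0.000000, Gamma_xyy = 0.242947, Gamma_yxx = 0.000000, Gamma_yxy = 0.000000, Gamma_yyy = 0.228033; k2 = (-1.010280, 0.740636, -0.133267, -0.125086)
  k3: at (x, y) = (-0.075430, 1.055860), (dx/dtau, dy/dtau) = (-1.010223, 0.740633); Gamma_xxx = 0.000000, Gamma_xxy = 0.000000, Gamma_xyy = 0.242956, Gamma_yxx = 0.000000, Gamma_yxy = 0.000000, Gamma_yyy = 0.228025; k3 = (-1.010223, 0.740633, -0.133271, -0.125080)
  k4: at (x, y) = (-0.100684, 1.074376), (dx/dtau, dy/dtau) = (-1.013555, 0.737506); Gamma_xxx = 0.000000, Gamma_xxy = 0.000000, Gamma_xyy = 0.240904, Gamma_yxx = 0.000000, Gamma_yxy = 0.000000, Gamma_yyy = 0.230064; k4 = (-1.013555, 0.737506, -0.131032, -0.125135)
  Y <- Y + (h/6)(k1 + 2k2 + 2k3 + k4): x = -0.1007, y = 1.0744, dx/dtau = -1.0136, dy/dtau = 0.7375
step 3:
  k1: at (x, y) = (-0.100685, 1.074376), (dx/dtau, dy/dtau) = (-1.013555, 0.737507); Gamma_xxx = 0.000000, Gamma_xxy = 0.000000, Gamma_xyy = 0.240904, Gamma_yxx = 0.000000, Gamma_yxy = 0.000000, Gamma_yyy = 0.230064; k1 = (-1.013555, 0.737507, -0.131032, -0.125135)
  k2: at (x, y) = (-0.126024, 1.092813), (dx/dtau, dy/dtau) = (-1.016831, 0.734378); Gamma_xxx = 0.000000, Gamma_xxy = 0.000000, Gamma_xyy = 0.238860, Gamma_yxx = 0.000000, Gamma_yxy = 0.000000, Gamma_yyy = 0.232026; k2 = (-1.016831, 0.734378, -0.128820, -0.125135)
  k3: at (x, y) = (-0.126106, 1.092735), (dx/dtau, dy/dtau) = (-1.016776, 0.734378); Gamma_xxx = 0.000000, Gamma_xxy = 0.000000, Gamma_xyy = 0.238869, Gamma_yxx = 0.000000, Gamma_yxy = 0.000000, Gamma_yyy = 0.232018; k3 = (-1.016776, 0.734378, -0.128825, -0.125130)
  k4: at (x, y) = (-0.151524, 1.111095), (dx/dtau, dy/dtau) = (-1.019996, 0.731250); Gamma_xxx = 0.000000, Gamma_xxy = 0.000000, Gamma_xyy = 0.236834, Gamma_yxx = 0.000000, Gamma_yxy = 0.000000, Gamma_yyy = 0.233907; k4 = (-1.019996, 0.731250, -0.126642, -0.125076)
  Y <- Y + (h/6)(k1 + 2k2 + 2k3 + k4): x = -0.1515, y = 1.1111, dx/dtau = -1.0200, dy/dtau = 0.7313

Answer: x = -0.1515, y = 1.1111, dx/dtau = -1.0200, dy/dtau = 0.7313


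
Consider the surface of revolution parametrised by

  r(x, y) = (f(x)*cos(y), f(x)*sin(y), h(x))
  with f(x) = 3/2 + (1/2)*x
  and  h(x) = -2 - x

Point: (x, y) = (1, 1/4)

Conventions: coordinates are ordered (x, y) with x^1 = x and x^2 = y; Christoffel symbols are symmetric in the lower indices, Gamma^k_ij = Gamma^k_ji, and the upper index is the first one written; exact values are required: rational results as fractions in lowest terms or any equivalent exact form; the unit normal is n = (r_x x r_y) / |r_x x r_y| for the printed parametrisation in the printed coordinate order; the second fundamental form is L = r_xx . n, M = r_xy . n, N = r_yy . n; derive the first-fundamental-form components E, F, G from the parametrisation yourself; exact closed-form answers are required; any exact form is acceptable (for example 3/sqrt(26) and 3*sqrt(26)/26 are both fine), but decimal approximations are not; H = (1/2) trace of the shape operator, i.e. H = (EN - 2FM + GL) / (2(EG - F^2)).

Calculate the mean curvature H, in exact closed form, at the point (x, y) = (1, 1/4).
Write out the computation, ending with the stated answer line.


f = 2, f' = 1/2, f'' = 0, h' = -1, h'' = 0
E = 5/4, F = 0, G = 4; answer radicand W^2 = 5/4
unnormalised second-form numerators: l = 0, m = 0, n = -2; L = l/sqrt(5/4), and similarly M = m/sqrt(W^2), N = n/sqrt(W^2)
H = (E*n - 2*F*m + G*l) / (2*(EG - F^2)*sqrt(W^2)); E*n - 2*F*m + G*l = -5/2, EG - F^2 = 5, so H = (-1/4)/sqrt(5/4)

Answer: H = -sqrt(5)/10


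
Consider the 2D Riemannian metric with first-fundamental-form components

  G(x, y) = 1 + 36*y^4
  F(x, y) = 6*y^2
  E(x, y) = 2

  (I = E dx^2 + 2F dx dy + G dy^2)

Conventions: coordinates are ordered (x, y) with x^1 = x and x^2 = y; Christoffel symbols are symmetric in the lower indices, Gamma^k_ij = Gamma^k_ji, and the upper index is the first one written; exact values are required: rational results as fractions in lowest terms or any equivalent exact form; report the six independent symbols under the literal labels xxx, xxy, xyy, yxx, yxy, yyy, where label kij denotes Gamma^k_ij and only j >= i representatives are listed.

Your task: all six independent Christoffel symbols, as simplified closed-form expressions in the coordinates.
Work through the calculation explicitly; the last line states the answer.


E = 2; F = 6*y^2; G = 1 + 36*y^4
Gamma^k_ij = (1/2) g^{kl} (d_i g_jl + d_j g_il - d_l g_ij), with g^inv = (1/(EG-F^2)) [[G, -F], [-F, E]]
first partials: E_x = 0, E_y = 0, F_x = 0, F_y = 12*y, G_x = 0, G_y = 144*y^3
D = EG - F^2 = 2 + 36*y^4
expanded: Gamma^x_xx = (G E_x - 2F F_x + F E_y)/(2D), Gamma^x_xy = (G E_y - F G_x)/(2D), Gamma^x_yy = (2G F_y - G G_x - F G_y)/(2D), Gamma^y_xx = (2E F_x - E E_y - F E_x)/(2D), Gamma^y_xy = (E G_x - F E_y)/(2D), Gamma^y_yy = (E G_y - 2F F_y + F G_x)/(2D); substitute and cancel common factors

Answer: Gamma_xxx = 0, Gamma_xxy = 0, Gamma_xyy = 6*y/(18*y^4 + 1), Gamma_yxx = 0, Gamma_yxy = 0, Gamma_yyy = 36*y^3/(18*y^4 + 1)


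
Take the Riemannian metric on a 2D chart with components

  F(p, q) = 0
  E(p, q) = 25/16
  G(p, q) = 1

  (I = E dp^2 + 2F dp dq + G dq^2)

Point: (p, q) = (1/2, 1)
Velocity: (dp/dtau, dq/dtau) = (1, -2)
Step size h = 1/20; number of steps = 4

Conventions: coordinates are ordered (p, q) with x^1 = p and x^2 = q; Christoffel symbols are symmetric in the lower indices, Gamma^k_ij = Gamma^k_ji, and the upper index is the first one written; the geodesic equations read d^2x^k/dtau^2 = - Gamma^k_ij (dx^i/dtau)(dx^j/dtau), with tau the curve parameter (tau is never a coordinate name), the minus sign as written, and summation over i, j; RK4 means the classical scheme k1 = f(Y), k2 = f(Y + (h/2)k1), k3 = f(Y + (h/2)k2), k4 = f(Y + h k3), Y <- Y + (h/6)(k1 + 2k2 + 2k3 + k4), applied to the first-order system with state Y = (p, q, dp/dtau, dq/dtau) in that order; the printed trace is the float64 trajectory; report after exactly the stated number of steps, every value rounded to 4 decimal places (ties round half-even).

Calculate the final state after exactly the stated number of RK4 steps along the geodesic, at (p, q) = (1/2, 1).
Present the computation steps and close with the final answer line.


f(Y) = (dp/dtau, dq/dtau, -Gamma^p_ij Y'^i Y'^j, -Gamma^q_ij Y'^i Y'^j) with the Gammas evaluated at the stage position; h = 0.050000; intermediate values shown to 6 dp
step 0: p = 0.5000, q = 1.0000, dp/dtau = 1.0000, dq/dtau = -2.0000
step 1:
  k1: at (p, q) = (0.500000, 1.000000), (dp/dtau, dq/dtau) = (1.000000, -2.000000); Gamma_ppp = 0.000000, Gamma_ppq = 0.000000, Gamma_pqq = 0.000000, Gamma_qpp = 0.000000, Gamma_qpq = 0.000000, Gamma_qqq = 0.000000; k1 = (1.000000, -2.000000, 0.000000, 0.000000)
  k2: at (p, q) = (0.525000, 0.950000), (dp/dtau, dq/dtau) = (1.000000, -2.000000); Gamma_ppp = 0.000000, Gamma_ppq = 0.000000, Gamma_pqq = 0.000000, Gamma_qpp = 0.000000, Gamma_qpq = 0.000000, Gamma_qqq = 0.000000; k2 = (1.000000, -2.000000, 0.000000, 0.000000)
  k3: at (p, q) = (0.525000, 0.950000), (dp/dtau, dq/dtau) = (1.000000, -2.000000); Gamma_ppp = 0.000000, Gamma_ppq = 0.000000, Gamma_pqq = 0.000000, Gamma_qpp = 0.000000, Gamma_qpq = 0.000000, Gamma_qqq = 0.000000; k3 = (1.000000, -2.000000, 0.000000, 0.000000)
  k4: at (p, q) = (0.550000, 0.900000), (dp/dtau, dq/dtau) = (1.000000, -2.000000); Gamma_ppp = 0.000000, Gamma_ppq = 0.000000, Gamma_pqq = 0.000000, Gamma_qpp = 0.000000, Gamma_qpq = 0.000000, Gamma_qqq = 0.000000; k4 = (1.000000, -2.000000, 0.000000, 0.000000)
  Y <- Y + (h/6)(k1 + 2k2 + 2k3 + k4): p = 0.5500, q = 0.9000, dp/dtau = 1.0000, dq/dtau = -2.0000
step 2:
  k1: at (p, q) = (0.550000, 0.900000), (dp/dtau, dq/dtau) = (1.000000, -2.000000); Gamma_ppp = 0.000000, Gamma_ppq = 0.000000, Gamma_pqq = 0.000000, Gamma_qpp = 0.000000, Gamma_qpq = 0.000000, Gamma_qqq = 0.000000; k1 = (1.000000, -2.000000, 0.000000, 0.000000)
  k2: at (p, q) = (0.575000, 0.850000), (dp/dtau, dq/dtau) = (1.000000, -2.000000); Gamma_ppp = 0.000000, Gamma_ppq = 0.000000, Gamma_pqq = 0.000000, Gamma_qpp = 0.000000, Gamma_qpq = 0.000000, Gamma_qqq = 0.000000; k2 = (1.000000, -2.000000, 0.000000, 0.000000)
  k3: at (p, q) = (0.575000, 0.850000), (dp/dtau, dq/dtau) = (1.000000, -2.000000); Gamma_ppp = 0.000000, Gamma_ppq = 0.000000, Gamma_pqq = 0.000000, Gamma_qpp = 0.000000, Gamma_qpq = 0.000000, Gamma_qqq = 0.000000; k3 = (1.000000, -2.000000, 0.000000, 0.000000)
  k4: at (p, q) = (0.600000, 0.800000), (dp/dtau, dq/dtau) = (1.000000, -2.000000); Gamma_ppp = 0.000000, Gamma_ppq = 0.000000, Gamma_pqq = 0.000000, Gamma_qpp = 0.000000, Gamma_qpq = 0.000000, Gamma_qqq = 0.000000; k4 = (1.000000, -2.000000, 0.000000, 0.000000)
  Y <- Y + (h/6)(k1 + 2k2 + 2k3 + k4): p = 0.6000, q = 0.8000, dp/dtau = 1.0000, dq/dtau = -2.0000
step 3:
  k1: at (p, q) = (0.600000, 0.800000), (dp/dtau, dq/dtau) = (1.000000, -2.000000); Gamma_ppp = 0.000000, Gamma_ppq = 0.000000, Gamma_pqq = 0.000000, Gamma_qpp = 0.000000, Gamma_qpq = 0.000000, Gamma_qqq = 0.000000; k1 = (1.000000, -2.000000, 0.000000, 0.000000)
  k2: at (p, q) = (0.625000, 0.750000), (dp/dtau, dq/dtau) = (1.000000, -2.000000); Gamma_ppp = 0.000000, Gamma_ppq = 0.000000, Gamma_pqq = 0.000000, Gamma_qpp = 0.000000, Gamma_qpq = 0.000000, Gamma_qqq = 0.000000; k2 = (1.000000, -2.000000, 0.000000, 0.000000)
  k3: at (p, q) = (0.625000, 0.750000), (dp/dtau, dq/dtau) = (1.000000, -2.000000); Gamma_ppp = 0.000000, Gamma_ppq = 0.000000, Gamma_pqq = 0.000000, Gamma_qpp = 0.000000, Gamma_qpq = 0.000000, Gamma_qqq = 0.000000; k3 = (1.000000, -2.000000, 0.000000, 0.000000)
  k4: at (p, q) = (0.650000, 0.700000), (dp/dtau, dq/dtau) = (1.000000, -2.000000); Gamma_ppp = 0.000000, Gamma_ppq = 0.000000, Gamma_pqq = 0.000000, Gamma_qpp = 0.000000, Gamma_qpq = 0.000000, Gamma_qqq = 0.000000; k4 = (1.000000, -2.000000, 0.000000, 0.000000)
  Y <- Y + (h/6)(k1 + 2k2 + 2k3 + k4): p = 0.6500, q = 0.7000, dp/dtau = 1.0000, dq/dtau = -2.0000
step 4:
  k1: at (p, q) = (0.650000, 0.700000), (dp/dtau, dq/dtau) = (1.000000, -2.000000); Gamma_ppp = 0.000000, Gamma_ppq = 0.000000, Gamma_pqq = 0.000000, Gamma_qpp = 0.000000, Gamma_qpq = 0.000000, Gamma_qqq = 0.000000; k1 = (1.000000, -2.000000, 0.000000, 0.000000)
  k2: at (p, q) = (0.675000, 0.650000), (dp/dtau, dq/dtau) = (1.000000, -2.000000); Gamma_ppp = 0.000000, Gamma_ppq = 0.000000, Gamma_pqq = 0.000000, Gamma_qpp = 0.000000, Gamma_qpq = 0.000000, Gamma_qqq = 0.000000; k2 = (1.000000, -2.000000, 0.000000, 0.000000)
  k3: at (p, q) = (0.675000, 0.650000), (dp/dtau, dq/dtau) = (1.000000, -2.000000); Gamma_ppp = 0.000000, Gamma_ppq = 0.000000, Gamma_pqq = 0.000000, Gamma_qpp = 0.000000, Gamma_qpq = 0.000000, Gamma_qqq = 0.000000; k3 = (1.000000, -2.000000, 0.000000, 0.000000)
  k4: at (p, q) = (0.700000, 0.600000), (dp/dtau, dq/dtau) = (1.000000, -2.000000); Gamma_ppp = 0.000000, Gamma_ppq = 0.000000, Gamma_pqq = 0.000000, Gamma_qpp = 0.000000, Gamma_qpq = 0.000000, Gamma_qqq = 0.000000; k4 = (1.000000, -2.000000, 0.000000, 0.000000)
  Y <- Y + (h/6)(k1 + 2k2 + 2k3 + k4): p = 0.7000, q = 0.6000, dp/dtau = 1.0000, dq/dtau = -2.0000

Answer: p = 0.7000, q = 0.6000, dp/dtau = 1.0000, dq/dtau = -2.0000
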